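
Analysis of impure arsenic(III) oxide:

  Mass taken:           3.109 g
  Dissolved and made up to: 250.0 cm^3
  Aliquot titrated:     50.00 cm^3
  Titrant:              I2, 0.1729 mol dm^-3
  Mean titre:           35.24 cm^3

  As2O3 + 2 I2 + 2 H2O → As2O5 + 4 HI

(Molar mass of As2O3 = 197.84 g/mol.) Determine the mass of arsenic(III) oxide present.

n(I2) per titration = 0.03524 × 0.1729 = 6.093 × 10^-3 mol
From the 1:2 ratio, n(As2O3) in each aliquot = 1/2 × 6.093 × 10^-3 = 3.046 × 10^-3 mol
n(As2O3) in the whole flask = 3.046 × 10^-3 × 250.0/50.00 = 0.01523 mol
mass of As2O3 = 0.01523 × 197.84 = 3.014 g

3.014 g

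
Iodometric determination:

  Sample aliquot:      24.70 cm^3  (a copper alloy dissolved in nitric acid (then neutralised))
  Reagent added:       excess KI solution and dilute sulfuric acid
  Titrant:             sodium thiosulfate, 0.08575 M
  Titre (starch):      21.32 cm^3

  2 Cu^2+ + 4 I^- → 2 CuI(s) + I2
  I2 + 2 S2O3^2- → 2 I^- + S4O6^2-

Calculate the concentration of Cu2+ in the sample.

n(S2O3^2-) = 0.02132 × 0.08575 = 1.828 × 10^-3 mol
n(I2) = n(S2O3^2-)/2 = 9.141 × 10^-4 mol
From the 2:1 ratio, n(Cu2+) in the aliquot = 2/1 × 9.141 × 10^-4 = 1.828 × 10^-3 mol
[Cu2+] = 1.828 × 10^-3 / 0.02470 = 0.07402 mol/L

0.07402 M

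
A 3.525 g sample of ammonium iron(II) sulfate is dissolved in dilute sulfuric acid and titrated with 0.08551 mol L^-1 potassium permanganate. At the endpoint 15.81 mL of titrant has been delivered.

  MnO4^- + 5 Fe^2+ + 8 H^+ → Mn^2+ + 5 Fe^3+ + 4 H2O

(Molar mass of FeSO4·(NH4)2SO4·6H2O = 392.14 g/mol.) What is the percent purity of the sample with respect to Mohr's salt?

n(KMnO4) = 0.01581 L × 0.08551 mol/L = 1.352 × 10^-3 mol
From the 5:1 ratio, n(FeSO4·(NH4)2SO4·6H2O) = 5/1 × 1.352 × 10^-3 = 6.760 × 10^-3 mol
mass of FeSO4·(NH4)2SO4·6H2O = 6.760 × 10^-3 × 392.14 g/mol = 2.651 g
% FeSO4·(NH4)2SO4·6H2O = 2.651 / 3.525 × 100 = 75.20 %

75.20 %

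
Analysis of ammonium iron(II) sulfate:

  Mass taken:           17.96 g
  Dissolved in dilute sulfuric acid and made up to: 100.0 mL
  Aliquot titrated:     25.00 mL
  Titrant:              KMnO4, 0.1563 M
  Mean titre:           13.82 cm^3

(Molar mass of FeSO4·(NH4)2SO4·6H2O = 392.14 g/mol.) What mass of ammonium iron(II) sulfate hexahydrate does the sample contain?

MnO4^- + 5 Fe^2+ + 8 H^+ → Mn^2+ + 5 Fe^3+ + 4 H2O
n(KMnO4) per titration = 0.01382 × 0.1563 = 2.160 × 10^-3 mol
From the 5:1 ratio, n(FeSO4·(NH4)2SO4·6H2O) in each aliquot = 5/1 × 2.160 × 10^-3 = 0.01080 mol
n(FeSO4·(NH4)2SO4·6H2O) in the whole flask = 0.01080 × 100.0/25.00 = 0.04320 mol
mass of FeSO4·(NH4)2SO4·6H2O = 0.04320 × 392.14 = 16.94 g

16.94 g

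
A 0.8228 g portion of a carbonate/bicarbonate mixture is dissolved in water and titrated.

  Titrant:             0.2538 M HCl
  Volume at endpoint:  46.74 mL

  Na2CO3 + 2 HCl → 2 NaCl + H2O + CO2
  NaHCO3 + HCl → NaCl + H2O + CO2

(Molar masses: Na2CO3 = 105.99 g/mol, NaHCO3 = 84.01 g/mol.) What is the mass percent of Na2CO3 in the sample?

n(HCl) = 0.04674 × 0.2538 = 0.01186 mol
Let x = n(Na2CO3), y = n(NaHCO3).
Titrant: 2x + 1y = 0.01186;  mass: 105.99x + 84.01y = 0.8228
Solving, x = 2.802 × 10^-3 mol, y = 6.260 × 10^-3 mol
mass of Na2CO3 = 2.802 × 10^-3 × 105.99 = 0.2969 g
% Na2CO3 = 0.2969 / 0.8228 × 100 = 36.09 %

36.09 %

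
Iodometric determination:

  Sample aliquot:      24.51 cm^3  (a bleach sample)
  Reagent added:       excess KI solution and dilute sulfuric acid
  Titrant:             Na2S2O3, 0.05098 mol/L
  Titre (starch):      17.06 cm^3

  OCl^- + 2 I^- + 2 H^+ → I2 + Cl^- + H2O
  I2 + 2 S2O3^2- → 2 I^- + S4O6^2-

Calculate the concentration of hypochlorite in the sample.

n(S2O3^2-) = 0.01706 × 0.05098 = 8.697 × 10^-4 mol
n(I2) = n(S2O3^2-)/2 = 4.349 × 10^-4 mol
n(OCl^-) in the aliquot = 4.349 × 10^-4 mol (1:1 ratio)
[OCl^-] = 4.349 × 10^-4 / 0.02451 = 0.01774 mol/L

0.01774 mol/L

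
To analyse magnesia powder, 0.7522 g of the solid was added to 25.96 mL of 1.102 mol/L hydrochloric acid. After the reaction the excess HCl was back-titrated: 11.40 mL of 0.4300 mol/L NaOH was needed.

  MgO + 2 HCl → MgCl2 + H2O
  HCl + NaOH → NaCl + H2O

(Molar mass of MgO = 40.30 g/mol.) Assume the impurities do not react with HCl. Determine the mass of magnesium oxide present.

0.4777 g

n(HCl) added = 0.02596 × 1.102 = 0.02861 mol
n(NaOH) used in back-titration = 0.01140 × 0.4300 = 4.902 × 10^-3 mol
n(HCl) left over = 4.902 × 10^-3 mol (1:1 ratio)
n(HCl) consumed by analyte = 0.02861 − 4.902 × 10^-3 = 0.02371 mol
From the 1:2 ratio, n(MgO) = 1/2 × 0.02371 = 0.01185 mol
mass of MgO = 0.01185 × 40.30 = 0.4777 g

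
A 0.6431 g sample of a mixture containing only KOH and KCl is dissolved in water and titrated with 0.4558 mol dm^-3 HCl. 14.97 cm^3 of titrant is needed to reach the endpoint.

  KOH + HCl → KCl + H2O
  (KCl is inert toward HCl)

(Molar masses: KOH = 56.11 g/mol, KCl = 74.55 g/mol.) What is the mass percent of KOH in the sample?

n(HCl) = 0.01497 × 0.4558 = 6.823 × 10^-3 mol
Let x = n(KOH), y = n(KCl).
Titrant: 1x = 6.823 × 10^-3;  mass: 56.11x + 74.55y = 0.6431
Solving, x = 6.823 × 10^-3 mol, y = 3.491 × 10^-3 mol
mass of KOH = 6.823 × 10^-3 × 56.11 = 0.3829 g
% KOH = 0.3829 / 0.6431 × 100 = 59.53 %

59.53 %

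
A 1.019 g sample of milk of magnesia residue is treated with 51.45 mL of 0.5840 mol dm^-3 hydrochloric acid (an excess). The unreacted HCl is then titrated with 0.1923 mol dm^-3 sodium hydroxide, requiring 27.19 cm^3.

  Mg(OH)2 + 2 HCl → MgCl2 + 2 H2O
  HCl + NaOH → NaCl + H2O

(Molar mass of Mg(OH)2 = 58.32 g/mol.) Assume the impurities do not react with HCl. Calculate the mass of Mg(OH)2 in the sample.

0.7237 g

n(HCl) added = 0.05145 × 0.5840 = 0.03005 mol
n(NaOH) used in back-titration = 0.02719 × 0.1923 = 5.229 × 10^-3 mol
n(HCl) left over = 5.229 × 10^-3 mol (1:1 ratio)
n(HCl) consumed by analyte = 0.03005 − 5.229 × 10^-3 = 0.02482 mol
From the 1:2 ratio, n(Mg(OH)2) = 1/2 × 0.02482 = 0.01241 mol
mass of Mg(OH)2 = 0.01241 × 58.32 = 0.7237 g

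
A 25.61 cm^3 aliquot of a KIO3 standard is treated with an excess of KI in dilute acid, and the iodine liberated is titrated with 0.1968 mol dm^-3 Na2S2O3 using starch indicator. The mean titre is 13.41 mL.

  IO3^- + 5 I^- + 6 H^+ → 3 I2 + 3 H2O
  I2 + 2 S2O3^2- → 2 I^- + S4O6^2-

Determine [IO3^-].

n(S2O3^2-) = 0.01341 × 0.1968 = 2.639 × 10^-3 mol
n(I2) = n(S2O3^2-)/2 = 1.320 × 10^-3 mol
From the 1:3 ratio, n(IO3^-) in the aliquot = 1/3 × 1.320 × 10^-3 = 4.398 × 10^-4 mol
[IO3^-] = 4.398 × 10^-4 / 0.02561 = 0.01717 mol/L

0.01717 mol/L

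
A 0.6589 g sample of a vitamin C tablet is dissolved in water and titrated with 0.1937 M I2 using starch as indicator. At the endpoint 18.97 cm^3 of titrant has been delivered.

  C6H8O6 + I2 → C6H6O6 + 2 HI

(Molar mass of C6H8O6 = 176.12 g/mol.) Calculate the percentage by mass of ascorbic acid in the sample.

98.22 %

n(I2) = 0.01897 L × 0.1937 mol/L = 3.674 × 10^-3 mol
n(C6H8O6) = 3.674 × 10^-3 mol (1:1 ratio)
mass of C6H8O6 = 3.674 × 10^-3 × 176.12 g/mol = 0.6472 g
% C6H8O6 = 0.6472 / 0.6589 × 100 = 98.22 %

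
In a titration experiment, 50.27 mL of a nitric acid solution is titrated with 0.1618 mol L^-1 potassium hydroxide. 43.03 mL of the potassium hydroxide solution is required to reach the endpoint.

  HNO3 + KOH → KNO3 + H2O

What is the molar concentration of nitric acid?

n(KOH) = 0.04303 L × 0.1618 mol/L = 6.962 × 10^-3 mol
n(HNO3) = 6.962 × 10^-3 mol (1:1 mole ratio)
[HNO3] = 6.962 × 10^-3 mol / 0.05027 L = 0.1385 mol/L

0.1385 mol/L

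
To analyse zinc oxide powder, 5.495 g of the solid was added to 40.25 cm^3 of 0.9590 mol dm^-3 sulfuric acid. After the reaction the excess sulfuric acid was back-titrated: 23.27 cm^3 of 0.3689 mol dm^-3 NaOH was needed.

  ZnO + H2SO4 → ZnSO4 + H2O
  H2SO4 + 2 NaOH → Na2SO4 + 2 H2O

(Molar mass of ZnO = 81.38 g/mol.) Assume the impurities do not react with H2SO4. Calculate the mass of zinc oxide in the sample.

n(H2SO4) added = 0.04025 × 0.9590 = 0.03860 mol
n(NaOH) used in back-titration = 0.02327 × 0.3689 = 8.584 × 10^-3 mol
From the 1:2 ratio, n(H2SO4) left over = 1/2 × 8.584 × 10^-3 = 4.292 × 10^-3 mol
n(H2SO4) consumed by analyte = 0.03860 − 4.292 × 10^-3 = 0.03431 mol
n(ZnO) = 0.03431 mol (1:1 ratio)
mass of ZnO = 0.03431 × 81.38 = 2.792 g

2.792 g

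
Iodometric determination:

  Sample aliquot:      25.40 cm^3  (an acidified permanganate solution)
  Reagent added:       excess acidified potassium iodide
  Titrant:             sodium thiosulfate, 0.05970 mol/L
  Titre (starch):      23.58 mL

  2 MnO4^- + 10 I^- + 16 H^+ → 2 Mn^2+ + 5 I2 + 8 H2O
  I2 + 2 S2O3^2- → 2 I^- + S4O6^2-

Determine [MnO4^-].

n(S2O3^2-) = 0.02358 × 0.05970 = 1.408 × 10^-3 mol
n(I2) = n(S2O3^2-)/2 = 7.039 × 10^-4 mol
From the 2:5 ratio, n(MnO4^-) in the aliquot = 2/5 × 7.039 × 10^-4 = 2.815 × 10^-4 mol
[MnO4^-] = 2.815 × 10^-4 / 0.02540 = 0.01108 mol/L

0.01108 mol/L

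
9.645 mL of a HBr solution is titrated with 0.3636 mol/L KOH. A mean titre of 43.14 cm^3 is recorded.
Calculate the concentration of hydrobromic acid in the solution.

1.626 mol/L

HBr + KOH → KBr + H2O
n(KOH) = 0.04314 L × 0.3636 mol/L = 0.01569 mol
n(HBr) = 0.01569 mol (1:1 mole ratio)
[HBr] = 0.01569 mol / 0.009645 L = 1.626 mol/L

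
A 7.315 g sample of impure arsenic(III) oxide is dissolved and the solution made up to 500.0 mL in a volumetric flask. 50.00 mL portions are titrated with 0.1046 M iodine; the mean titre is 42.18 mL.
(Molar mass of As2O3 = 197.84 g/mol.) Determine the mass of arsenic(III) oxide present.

4.364 g

As2O3 + 2 I2 + 2 H2O → As2O5 + 4 HI
n(I2) per titration = 0.04218 × 0.1046 = 4.412 × 10^-3 mol
From the 1:2 ratio, n(As2O3) in each aliquot = 1/2 × 4.412 × 10^-3 = 2.206 × 10^-3 mol
n(As2O3) in the whole flask = 2.206 × 10^-3 × 500.0/50.00 = 0.02206 mol
mass of As2O3 = 0.02206 × 197.84 = 4.364 g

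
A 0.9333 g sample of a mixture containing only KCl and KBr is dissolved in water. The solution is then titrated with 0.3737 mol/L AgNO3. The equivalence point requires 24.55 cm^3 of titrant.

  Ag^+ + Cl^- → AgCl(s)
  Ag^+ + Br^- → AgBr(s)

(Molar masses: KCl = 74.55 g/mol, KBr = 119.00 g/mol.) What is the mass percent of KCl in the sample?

n(AgNO3) = 0.02455 × 0.3737 = 9.174 × 10^-3 mol
Let x = n(KCl), y = n(KBr).
Titrant: 1x + 1y = 9.174 × 10^-3;  mass: 74.55x + 119.00y = 0.9333
Solving, x = 3.565 × 10^-3 mol, y = 5.610 × 10^-3 mol
mass of KCl = 3.565 × 10^-3 × 74.55 = 0.2657 g
% KCl = 0.2657 / 0.9333 × 100 = 28.47 %

28.47 %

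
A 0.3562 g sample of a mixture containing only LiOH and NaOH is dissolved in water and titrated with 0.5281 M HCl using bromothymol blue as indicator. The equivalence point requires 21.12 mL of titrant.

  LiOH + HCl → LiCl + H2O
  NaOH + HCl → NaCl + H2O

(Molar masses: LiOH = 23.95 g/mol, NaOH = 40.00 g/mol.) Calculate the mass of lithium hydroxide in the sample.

n(HCl) = 0.02112 × 0.5281 = 0.01115 mol
Let x = n(LiOH), y = n(NaOH).
Titrant: 1x + 1y = 0.01115;  mass: 23.95x + 40.00y = 0.3562
Solving, x = 5.604 × 10^-3 mol, y = 5.550 × 10^-3 mol
mass of LiOH = 5.604 × 10^-3 × 23.95 = 0.1342 g

0.1342 g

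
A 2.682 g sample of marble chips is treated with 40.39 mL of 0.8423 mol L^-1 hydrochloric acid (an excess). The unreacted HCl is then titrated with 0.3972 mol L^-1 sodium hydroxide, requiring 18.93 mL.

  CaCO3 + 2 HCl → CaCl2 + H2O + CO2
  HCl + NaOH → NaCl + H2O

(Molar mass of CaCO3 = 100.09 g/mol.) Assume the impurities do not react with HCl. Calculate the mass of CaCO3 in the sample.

1.326 g

n(HCl) added = 0.04039 × 0.8423 = 0.03402 mol
n(NaOH) used in back-titration = 0.01893 × 0.3972 = 7.519 × 10^-3 mol
n(HCl) left over = 7.519 × 10^-3 mol (1:1 ratio)
n(HCl) consumed by analyte = 0.03402 − 7.519 × 10^-3 = 0.02650 mol
From the 1:2 ratio, n(CaCO3) = 1/2 × 0.02650 = 0.01325 mol
mass of CaCO3 = 0.01325 × 100.09 = 1.326 g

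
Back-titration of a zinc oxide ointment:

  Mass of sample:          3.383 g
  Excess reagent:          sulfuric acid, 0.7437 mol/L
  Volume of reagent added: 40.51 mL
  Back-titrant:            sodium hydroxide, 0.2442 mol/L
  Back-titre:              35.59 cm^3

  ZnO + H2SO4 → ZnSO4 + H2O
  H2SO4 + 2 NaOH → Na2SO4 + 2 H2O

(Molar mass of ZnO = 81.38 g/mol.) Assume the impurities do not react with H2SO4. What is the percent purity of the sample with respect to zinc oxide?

n(H2SO4) added = 0.04051 × 0.7437 = 0.03013 mol
n(NaOH) used in back-titration = 0.03559 × 0.2442 = 8.691 × 10^-3 mol
From the 1:2 ratio, n(H2SO4) left over = 1/2 × 8.691 × 10^-3 = 4.346 × 10^-3 mol
n(H2SO4) consumed by analyte = 0.03013 − 4.346 × 10^-3 = 0.02578 mol
n(ZnO) = 0.02578 mol (1:1 ratio)
mass of ZnO = 0.02578 × 81.38 = 2.098 g
% ZnO = 2.098 / 3.383 × 100 = 62.02 %

62.02 %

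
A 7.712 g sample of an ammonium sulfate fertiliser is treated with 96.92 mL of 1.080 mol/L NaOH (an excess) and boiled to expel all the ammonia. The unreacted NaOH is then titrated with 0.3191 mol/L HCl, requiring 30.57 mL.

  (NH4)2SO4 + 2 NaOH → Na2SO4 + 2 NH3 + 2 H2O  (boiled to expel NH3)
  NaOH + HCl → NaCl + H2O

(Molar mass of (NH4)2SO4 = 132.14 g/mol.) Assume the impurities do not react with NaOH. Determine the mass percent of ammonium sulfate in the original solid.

81.32 %

n(NaOH) added = 0.09692 × 1.080 = 0.1047 mol
n(HCl) used in back-titration = 0.03057 × 0.3191 = 9.755 × 10^-3 mol
n(NaOH) left over = 9.755 × 10^-3 mol (1:1 ratio)
n(NaOH) consumed by analyte = 0.1047 − 9.755 × 10^-3 = 0.09492 mol
From the 1:2 ratio, n((NH4)2SO4) = 1/2 × 0.09492 = 0.04746 mol
mass of (NH4)2SO4 = 0.04746 × 132.14 = 6.271 g
% (NH4)2SO4 = 6.271 / 7.712 × 100 = 81.32 %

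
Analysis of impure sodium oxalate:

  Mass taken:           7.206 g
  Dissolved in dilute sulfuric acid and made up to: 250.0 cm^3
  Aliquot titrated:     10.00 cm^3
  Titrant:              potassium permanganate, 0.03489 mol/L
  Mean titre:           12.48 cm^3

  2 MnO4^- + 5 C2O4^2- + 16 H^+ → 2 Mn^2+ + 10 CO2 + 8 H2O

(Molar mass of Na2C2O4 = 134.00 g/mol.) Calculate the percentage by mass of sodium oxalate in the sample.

50.61 %

n(KMnO4) per titration = 0.01248 × 0.03489 = 4.354 × 10^-4 mol
From the 5:2 ratio, n(Na2C2O4) in each aliquot = 5/2 × 4.354 × 10^-4 = 1.089 × 10^-3 mol
n(Na2C2O4) in the whole flask = 1.089 × 10^-3 × 250.0/10.00 = 0.02721 mol
mass of Na2C2O4 = 0.02721 × 134.00 = 3.647 g
% Na2C2O4 = 3.647 / 7.206 × 100 = 50.61 %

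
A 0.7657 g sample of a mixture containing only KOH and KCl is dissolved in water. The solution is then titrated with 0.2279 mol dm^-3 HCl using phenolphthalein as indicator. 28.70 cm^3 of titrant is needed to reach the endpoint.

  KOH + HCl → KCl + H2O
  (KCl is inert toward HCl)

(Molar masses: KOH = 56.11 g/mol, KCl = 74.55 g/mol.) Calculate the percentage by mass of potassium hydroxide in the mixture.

47.93 %

n(HCl) = 0.02870 × 0.2279 = 6.541 × 10^-3 mol
Let x = n(KOH), y = n(KCl).
Titrant: 1x = 6.541 × 10^-3;  mass: 56.11x + 74.55y = 0.7657
Solving, x = 6.541 × 10^-3 mol, y = 5.348 × 10^-3 mol
mass of KOH = 6.541 × 10^-3 × 56.11 = 0.3670 g
% KOH = 0.3670 / 0.7657 × 100 = 47.93 %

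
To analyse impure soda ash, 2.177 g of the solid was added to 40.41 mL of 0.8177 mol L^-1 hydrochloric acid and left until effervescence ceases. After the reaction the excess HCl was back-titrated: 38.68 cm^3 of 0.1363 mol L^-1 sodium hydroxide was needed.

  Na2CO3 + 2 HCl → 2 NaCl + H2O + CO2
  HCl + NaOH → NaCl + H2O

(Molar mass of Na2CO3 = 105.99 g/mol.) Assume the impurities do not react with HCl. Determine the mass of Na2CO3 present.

1.472 g

n(HCl) added = 0.04041 × 0.8177 = 0.03304 mol
n(NaOH) used in back-titration = 0.03868 × 0.1363 = 5.272 × 10^-3 mol
n(HCl) left over = 5.272 × 10^-3 mol (1:1 ratio)
n(HCl) consumed by analyte = 0.03304 − 5.272 × 10^-3 = 0.02777 mol
From the 1:2 ratio, n(Na2CO3) = 1/2 × 0.02777 = 0.01389 mol
mass of Na2CO3 = 0.01389 × 105.99 = 1.472 g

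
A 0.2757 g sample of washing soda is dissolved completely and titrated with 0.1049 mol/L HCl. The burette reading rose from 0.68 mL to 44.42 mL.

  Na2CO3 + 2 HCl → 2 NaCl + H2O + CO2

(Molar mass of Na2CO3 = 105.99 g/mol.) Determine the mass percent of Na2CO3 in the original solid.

88.20 %

n(HCl) = 0.04374 L × 0.1049 mol/L = 4.588 × 10^-3 mol
From the 1:2 ratio, n(Na2CO3) = 1/2 × 4.588 × 10^-3 = 2.294 × 10^-3 mol
mass of Na2CO3 = 2.294 × 10^-3 × 105.99 g/mol = 0.2432 g
% Na2CO3 = 0.2432 / 0.2757 × 100 = 88.20 %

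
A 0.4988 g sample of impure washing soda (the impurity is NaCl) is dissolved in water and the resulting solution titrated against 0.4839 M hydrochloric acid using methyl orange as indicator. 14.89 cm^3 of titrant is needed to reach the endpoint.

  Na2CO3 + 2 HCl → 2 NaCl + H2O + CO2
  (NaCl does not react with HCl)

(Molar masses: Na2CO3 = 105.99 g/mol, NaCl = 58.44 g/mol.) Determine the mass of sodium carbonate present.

0.3818 g

n(HCl) = 0.01489 × 0.4839 = 7.205 × 10^-3 mol
Let x = n(Na2CO3), y = n(NaCl).
Titrant: 2x = 7.205 × 10^-3;  mass: 105.99x + 58.44y = 0.4988
Solving, x = 3.603 × 10^-3 mol, y = 2.001 × 10^-3 mol
mass of Na2CO3 = 3.603 × 10^-3 × 105.99 = 0.3818 g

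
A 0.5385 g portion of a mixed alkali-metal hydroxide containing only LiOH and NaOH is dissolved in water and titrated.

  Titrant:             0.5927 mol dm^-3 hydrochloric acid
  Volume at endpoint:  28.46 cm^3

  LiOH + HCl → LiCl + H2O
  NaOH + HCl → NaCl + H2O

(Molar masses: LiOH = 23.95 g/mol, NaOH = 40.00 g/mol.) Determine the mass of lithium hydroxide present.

0.2033 g

n(HCl) = 0.02846 × 0.5927 = 0.01687 mol
Let x = n(LiOH), y = n(NaOH).
Titrant: 1x + 1y = 0.01687;  mass: 23.95x + 40.00y = 0.5385
Solving, x = 8.488 × 10^-3 mol, y = 8.380 × 10^-3 mol
mass of LiOH = 8.488 × 10^-3 × 23.95 = 0.2033 g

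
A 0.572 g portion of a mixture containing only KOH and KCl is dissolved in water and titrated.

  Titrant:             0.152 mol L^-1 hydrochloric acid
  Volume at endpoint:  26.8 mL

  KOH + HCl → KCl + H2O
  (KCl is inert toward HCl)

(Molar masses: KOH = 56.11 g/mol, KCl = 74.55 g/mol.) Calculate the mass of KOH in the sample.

n(HCl) = 0.0268 × 0.152 = 4.07 × 10^-3 mol
Let x = n(KOH), y = n(KCl).
Titrant: 1x = 4.07 × 10^-3;  mass: 56.11x + 74.55y = 0.572
Solving, x = 4.07 × 10^-3 mol, y = 4.61 × 10^-3 mol
mass of KOH = 4.07 × 10^-3 × 56.11 = 0.229 g

0.229 g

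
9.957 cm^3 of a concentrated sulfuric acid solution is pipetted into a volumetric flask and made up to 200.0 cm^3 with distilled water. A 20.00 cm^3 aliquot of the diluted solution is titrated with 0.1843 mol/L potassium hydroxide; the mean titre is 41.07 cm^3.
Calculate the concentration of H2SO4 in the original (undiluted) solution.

3.801 mol/L

H2SO4 + 2 KOH → K2SO4 + 2 H2O
n(KOH) = 0.04107 × 0.1843 = 7.569 × 10^-3 mol
From the 1:2 ratio, n(H2SO4) in the aliquot = 1/2 × 7.569 × 10^-3 = 3.785 × 10^-3 mol
[H2SO4]_dilute = 3.785 × 10^-3 / 0.02000 = 0.1892 mol/L
Dilution factor = 200.0 / 9.957 = 20.09
[H2SO4]_stock = 0.1892 × 20.09 = 3.801 mol/L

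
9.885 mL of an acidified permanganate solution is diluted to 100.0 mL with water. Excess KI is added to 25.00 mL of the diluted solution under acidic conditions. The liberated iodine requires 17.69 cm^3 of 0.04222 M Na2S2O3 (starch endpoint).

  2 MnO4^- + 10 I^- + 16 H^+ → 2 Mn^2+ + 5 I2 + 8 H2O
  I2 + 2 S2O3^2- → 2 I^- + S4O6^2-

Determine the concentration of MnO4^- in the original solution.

0.06044 M

n(S2O3^2-) = 0.01769 × 0.04222 = 7.469 × 10^-4 mol
n(I2) = n(S2O3^2-)/2 = 3.734 × 10^-4 mol
From the 2:5 ratio, n(MnO4^-) in the aliquot = 2/5 × 3.734 × 10^-4 = 1.494 × 10^-4 mol
[MnO4^-]_dilute = 1.494 × 10^-4 / 0.02500 = 0.005975 mol/L
[MnO4^-]_original = 0.005975 × 100.0/9.885 = 0.06044 mol/L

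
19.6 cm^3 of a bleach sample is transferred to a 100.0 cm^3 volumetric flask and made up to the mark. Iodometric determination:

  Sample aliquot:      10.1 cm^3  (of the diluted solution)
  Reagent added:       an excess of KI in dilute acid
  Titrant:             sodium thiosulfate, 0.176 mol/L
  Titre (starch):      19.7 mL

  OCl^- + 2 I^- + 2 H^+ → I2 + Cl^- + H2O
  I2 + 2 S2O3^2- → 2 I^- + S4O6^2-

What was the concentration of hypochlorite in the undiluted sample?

0.876 mol/L

n(S2O3^2-) = 0.0197 × 0.176 = 3.47 × 10^-3 mol
n(I2) = n(S2O3^2-)/2 = 1.73 × 10^-3 mol
n(OCl^-) in the aliquot = 1.73 × 10^-3 mol (1:1 ratio)
[OCl^-]_dilute = 1.73 × 10^-3 / 0.0101 = 0.172 mol/L
[OCl^-]_original = 0.172 × 100.0/19.6 = 0.876 mol/L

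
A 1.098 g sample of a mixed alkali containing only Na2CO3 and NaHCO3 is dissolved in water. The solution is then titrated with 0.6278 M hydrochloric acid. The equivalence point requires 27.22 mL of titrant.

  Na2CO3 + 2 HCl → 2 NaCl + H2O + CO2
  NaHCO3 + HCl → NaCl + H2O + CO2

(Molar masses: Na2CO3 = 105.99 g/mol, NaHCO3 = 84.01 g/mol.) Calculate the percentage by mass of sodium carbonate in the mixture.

n(HCl) = 0.02722 × 0.6278 = 0.01709 mol
Let x = n(Na2CO3), y = n(NaHCO3).
Titrant: 2x + 1y = 0.01709;  mass: 105.99x + 84.01y = 1.098
Solving, x = 5.443 × 10^-3 mol, y = 6.203 × 10^-3 mol
mass of Na2CO3 = 5.443 × 10^-3 × 105.99 = 0.5769 g
% Na2CO3 = 0.5769 / 1.098 × 100 = 52.54 %

52.54 %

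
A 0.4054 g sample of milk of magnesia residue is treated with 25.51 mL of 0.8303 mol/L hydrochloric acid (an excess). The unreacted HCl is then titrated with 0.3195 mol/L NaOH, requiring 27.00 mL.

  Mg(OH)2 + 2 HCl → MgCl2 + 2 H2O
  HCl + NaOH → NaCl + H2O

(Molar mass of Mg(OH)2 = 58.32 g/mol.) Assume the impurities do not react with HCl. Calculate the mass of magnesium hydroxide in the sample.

0.3661 g

n(HCl) added = 0.02551 × 0.8303 = 0.02118 mol
n(NaOH) used in back-titration = 0.02700 × 0.3195 = 8.627 × 10^-3 mol
n(HCl) left over = 8.627 × 10^-3 mol (1:1 ratio)
n(HCl) consumed by analyte = 0.02118 − 8.627 × 10^-3 = 0.01255 mol
From the 1:2 ratio, n(Mg(OH)2) = 1/2 × 0.01255 = 6.277 × 10^-3 mol
mass of Mg(OH)2 = 6.277 × 10^-3 × 58.32 = 0.3661 g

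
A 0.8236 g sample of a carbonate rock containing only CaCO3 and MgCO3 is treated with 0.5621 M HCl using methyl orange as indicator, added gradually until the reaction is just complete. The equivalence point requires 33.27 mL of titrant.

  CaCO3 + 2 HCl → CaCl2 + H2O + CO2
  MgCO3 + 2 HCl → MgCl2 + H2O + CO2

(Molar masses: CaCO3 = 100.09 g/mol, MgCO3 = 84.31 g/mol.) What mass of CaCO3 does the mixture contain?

0.2236 g

n(HCl) = 0.03327 × 0.5621 = 0.01870 mol
Let x = n(CaCO3), y = n(MgCO3).
Titrant: 2x + 2y = 0.01870;  mass: 100.09x + 84.31y = 0.8236
Solving, x = 2.234 × 10^-3 mol, y = 7.116 × 10^-3 mol
mass of CaCO3 = 2.234 × 10^-3 × 100.09 = 0.2236 g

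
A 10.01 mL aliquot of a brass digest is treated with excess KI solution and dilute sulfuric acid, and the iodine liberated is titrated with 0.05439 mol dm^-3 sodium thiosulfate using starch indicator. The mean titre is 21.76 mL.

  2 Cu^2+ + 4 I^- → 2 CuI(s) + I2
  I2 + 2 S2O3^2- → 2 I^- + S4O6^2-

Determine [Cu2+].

0.1182 mol/L

n(S2O3^2-) = 0.02176 × 0.05439 = 1.184 × 10^-3 mol
n(I2) = n(S2O3^2-)/2 = 5.918 × 10^-4 mol
From the 2:1 ratio, n(Cu2+) in the aliquot = 2/1 × 5.918 × 10^-4 = 1.184 × 10^-3 mol
[Cu2+] = 1.184 × 10^-3 / 0.01001 = 0.1182 mol/L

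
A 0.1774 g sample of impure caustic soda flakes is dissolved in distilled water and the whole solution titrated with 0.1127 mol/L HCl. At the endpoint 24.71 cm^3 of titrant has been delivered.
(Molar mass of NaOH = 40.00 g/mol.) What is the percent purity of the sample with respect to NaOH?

NaOH + HCl → NaCl + H2O
n(HCl) = 0.02471 L × 0.1127 mol/L = 2.785 × 10^-3 mol
n(NaOH) = 2.785 × 10^-3 mol (1:1 ratio)
mass of NaOH = 2.785 × 10^-3 × 40.00 g/mol = 0.1114 g
% NaOH = 0.1114 / 0.1774 × 100 = 62.79 %

62.79 %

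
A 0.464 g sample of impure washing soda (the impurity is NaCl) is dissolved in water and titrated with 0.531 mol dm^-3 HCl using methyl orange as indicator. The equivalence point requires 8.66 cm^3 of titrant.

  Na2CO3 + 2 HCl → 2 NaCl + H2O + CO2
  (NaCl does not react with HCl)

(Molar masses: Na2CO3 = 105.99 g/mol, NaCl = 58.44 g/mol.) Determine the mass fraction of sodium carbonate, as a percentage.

n(HCl) = 0.00866 × 0.531 = 4.60 × 10^-3 mol
Let x = n(Na2CO3), y = n(NaCl).
Titrant: 2x = 4.60 × 10^-3;  mass: 105.99x + 58.44y = 0.464
Solving, x = 2.30 × 10^-3 mol, y = 3.77 × 10^-3 mol
mass of Na2CO3 = 2.30 × 10^-3 × 105.99 = 0.244 g
% Na2CO3 = 0.244 / 0.464 × 100 = 52.5 %

52.5 %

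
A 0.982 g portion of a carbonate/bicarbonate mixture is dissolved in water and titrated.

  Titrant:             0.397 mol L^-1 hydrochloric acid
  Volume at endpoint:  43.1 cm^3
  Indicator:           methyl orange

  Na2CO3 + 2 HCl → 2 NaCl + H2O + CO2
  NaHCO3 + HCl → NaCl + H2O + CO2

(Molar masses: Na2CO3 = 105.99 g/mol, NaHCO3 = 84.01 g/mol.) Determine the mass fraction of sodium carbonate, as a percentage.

79.3 %

n(HCl) = 0.0431 × 0.397 = 0.0171 mol
Let x = n(Na2CO3), y = n(NaHCO3).
Titrant: 2x + 1y = 0.0171;  mass: 105.99x + 84.01y = 0.982
Solving, x = 7.34 × 10^-3 mol, y = 2.43 × 10^-3 mol
mass of Na2CO3 = 7.34 × 10^-3 × 105.99 = 0.778 g
% Na2CO3 = 0.778 / 0.982 × 100 = 79.3 %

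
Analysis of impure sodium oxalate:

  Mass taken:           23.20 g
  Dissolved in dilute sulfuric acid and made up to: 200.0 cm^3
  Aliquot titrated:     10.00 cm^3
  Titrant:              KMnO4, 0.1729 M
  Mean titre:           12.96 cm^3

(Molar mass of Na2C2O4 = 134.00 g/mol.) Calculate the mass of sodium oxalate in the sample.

2 MnO4^- + 5 C2O4^2- + 16 H^+ → 2 Mn^2+ + 10 CO2 + 8 H2O
n(KMnO4) per titration = 0.01296 × 0.1729 = 2.241 × 10^-3 mol
From the 5:2 ratio, n(Na2C2O4) in each aliquot = 5/2 × 2.241 × 10^-3 = 5.602 × 10^-3 mol
n(Na2C2O4) in the whole flask = 5.602 × 10^-3 × 200.0/10.00 = 0.1120 mol
mass of Na2C2O4 = 0.1120 × 134.00 = 15.01 g

15.01 g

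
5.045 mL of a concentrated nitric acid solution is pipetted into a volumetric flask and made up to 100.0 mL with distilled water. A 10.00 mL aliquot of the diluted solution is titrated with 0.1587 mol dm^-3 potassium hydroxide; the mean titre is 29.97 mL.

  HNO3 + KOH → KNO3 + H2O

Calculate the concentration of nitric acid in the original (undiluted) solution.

n(KOH) = 0.02997 × 0.1587 = 4.756 × 10^-3 mol
n(HNO3) in the aliquot = 4.756 × 10^-3 mol (1:1 ratio)
[HNO3]_dilute = 4.756 × 10^-3 / 0.01000 = 0.4756 mol/L
Dilution factor = 100.0 / 5.045 = 19.82
[HNO3]_stock = 0.4756 × 19.82 = 9.428 mol/L

9.428 mol/L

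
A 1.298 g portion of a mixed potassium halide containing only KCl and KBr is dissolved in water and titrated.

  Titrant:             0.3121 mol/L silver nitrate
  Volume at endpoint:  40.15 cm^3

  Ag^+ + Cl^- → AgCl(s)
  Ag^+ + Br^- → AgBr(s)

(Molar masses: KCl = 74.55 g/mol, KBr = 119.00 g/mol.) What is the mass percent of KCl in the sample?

24.96 %

n(AgNO3) = 0.04015 × 0.3121 = 0.01253 mol
Let x = n(KCl), y = n(KBr).
Titrant: 1x + 1y = 0.01253;  mass: 74.55x + 119.00y = 1.298
Solving, x = 4.346 × 10^-3 mol, y = 8.185 × 10^-3 mol
mass of KCl = 4.346 × 10^-3 × 74.55 = 0.3240 g
% KCl = 0.3240 / 1.298 × 100 = 24.96 %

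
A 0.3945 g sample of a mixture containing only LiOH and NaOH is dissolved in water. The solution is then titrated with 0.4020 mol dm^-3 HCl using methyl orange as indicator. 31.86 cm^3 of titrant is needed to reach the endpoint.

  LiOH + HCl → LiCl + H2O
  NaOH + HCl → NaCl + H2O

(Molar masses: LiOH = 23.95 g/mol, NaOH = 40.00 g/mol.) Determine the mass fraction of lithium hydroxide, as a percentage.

n(HCl) = 0.03186 × 0.4020 = 0.01281 mol
Let x = n(LiOH), y = n(NaOH).
Titrant: 1x + 1y = 0.01281;  mass: 23.95x + 40.00y = 0.3945
Solving, x = 7.340 × 10^-3 mol, y = 5.468 × 10^-3 mol
mass of LiOH = 7.340 × 10^-3 × 23.95 = 0.1758 g
% LiOH = 0.1758 / 0.3945 × 100 = 44.56 %

44.56 %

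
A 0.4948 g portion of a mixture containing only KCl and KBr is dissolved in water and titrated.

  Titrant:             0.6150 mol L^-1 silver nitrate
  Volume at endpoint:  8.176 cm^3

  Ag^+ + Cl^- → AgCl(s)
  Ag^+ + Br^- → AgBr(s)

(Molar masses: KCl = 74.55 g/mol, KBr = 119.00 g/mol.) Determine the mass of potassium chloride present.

n(AgNO3) = 0.008176 × 0.6150 = 5.028 × 10^-3 mol
Let x = n(KCl), y = n(KBr).
Titrant: 1x + 1y = 5.028 × 10^-3;  mass: 74.55x + 119.00y = 0.4948
Solving, x = 2.330 × 10^-3 mol, y = 2.698 × 10^-3 mol
mass of KCl = 2.330 × 10^-3 × 74.55 = 0.1737 g

0.1737 g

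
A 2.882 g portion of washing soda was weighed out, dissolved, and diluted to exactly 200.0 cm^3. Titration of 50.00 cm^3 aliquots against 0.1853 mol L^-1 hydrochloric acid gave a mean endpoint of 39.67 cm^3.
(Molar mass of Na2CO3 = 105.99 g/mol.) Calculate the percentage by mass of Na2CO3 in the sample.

Na2CO3 + 2 HCl → 2 NaCl + H2O + CO2
n(HCl) per titration = 0.03967 × 0.1853 = 7.351 × 10^-3 mol
From the 1:2 ratio, n(Na2CO3) in each aliquot = 1/2 × 7.351 × 10^-3 = 3.675 × 10^-3 mol
n(Na2CO3) in the whole flask = 3.675 × 10^-3 × 200.0/50.00 = 0.01470 mol
mass of Na2CO3 = 0.01470 × 105.99 = 1.558 g
% Na2CO3 = 1.558 / 2.882 × 100 = 54.07 %

54.07 %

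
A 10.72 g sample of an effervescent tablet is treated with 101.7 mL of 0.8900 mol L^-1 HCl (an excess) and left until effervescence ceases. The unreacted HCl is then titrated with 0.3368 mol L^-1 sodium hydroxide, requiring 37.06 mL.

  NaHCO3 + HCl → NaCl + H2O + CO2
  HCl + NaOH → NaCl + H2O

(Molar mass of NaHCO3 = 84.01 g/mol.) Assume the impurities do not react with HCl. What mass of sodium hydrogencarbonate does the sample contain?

n(HCl) added = 0.1017 × 0.8900 = 0.09051 mol
n(NaOH) used in back-titration = 0.03706 × 0.3368 = 0.01248 mol
n(HCl) left over = 0.01248 mol (1:1 ratio)
n(HCl) consumed by analyte = 0.09051 − 0.01248 = 0.07803 mol
n(NaHCO3) = 0.07803 mol (1:1 ratio)
mass of NaHCO3 = 0.07803 × 84.01 = 6.555 g

6.555 g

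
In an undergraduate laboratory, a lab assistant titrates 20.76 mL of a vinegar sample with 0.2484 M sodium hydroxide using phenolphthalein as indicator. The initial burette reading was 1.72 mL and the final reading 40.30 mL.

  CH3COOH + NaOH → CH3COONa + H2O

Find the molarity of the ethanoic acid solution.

0.4616 M

n(NaOH) = 0.03858 L × 0.2484 mol/L = 9.583 × 10^-3 mol
n(CH3COOH) = 9.583 × 10^-3 mol (1:1 mole ratio)
[CH3COOH] = 9.583 × 10^-3 mol / 0.02076 L = 0.4616 mol/L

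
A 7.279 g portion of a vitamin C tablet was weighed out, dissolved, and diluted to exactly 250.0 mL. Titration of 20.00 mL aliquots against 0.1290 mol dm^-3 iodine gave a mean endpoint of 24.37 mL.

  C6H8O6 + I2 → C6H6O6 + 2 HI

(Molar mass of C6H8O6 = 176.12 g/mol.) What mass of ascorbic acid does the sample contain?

6.921 g

n(I2) per titration = 0.02437 × 0.1290 = 3.144 × 10^-3 mol
n(C6H8O6) in each aliquot = 3.144 × 10^-3 mol (1:1 ratio)
n(C6H8O6) in the whole flask = 3.144 × 10^-3 × 250.0/20.00 = 0.03930 mol
mass of C6H8O6 = 0.03930 × 176.12 = 6.921 g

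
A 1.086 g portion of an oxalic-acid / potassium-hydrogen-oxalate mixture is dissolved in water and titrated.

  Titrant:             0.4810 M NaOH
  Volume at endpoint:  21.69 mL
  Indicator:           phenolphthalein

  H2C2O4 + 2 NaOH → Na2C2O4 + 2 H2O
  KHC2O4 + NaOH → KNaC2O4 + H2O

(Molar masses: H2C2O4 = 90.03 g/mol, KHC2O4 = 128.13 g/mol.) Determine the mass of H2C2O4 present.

0.1358 g

n(NaOH) = 0.02169 × 0.4810 = 0.01043 mol
Let x = n(H2C2O4), y = n(KHC2O4).
Titrant: 2x + 1y = 0.01043;  mass: 90.03x + 128.13y = 1.086
Solving, x = 1.509 × 10^-3 mol, y = 7.416 × 10^-3 mol
mass of H2C2O4 = 1.509 × 10^-3 × 90.03 = 0.1358 g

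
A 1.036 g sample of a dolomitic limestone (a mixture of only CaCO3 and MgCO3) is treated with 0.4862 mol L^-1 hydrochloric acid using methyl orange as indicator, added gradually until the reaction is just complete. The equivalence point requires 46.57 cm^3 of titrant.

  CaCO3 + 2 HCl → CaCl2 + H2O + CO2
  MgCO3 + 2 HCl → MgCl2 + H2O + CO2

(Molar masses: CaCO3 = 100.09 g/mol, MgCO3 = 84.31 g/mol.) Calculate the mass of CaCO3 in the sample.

0.5170 g

n(HCl) = 0.04657 × 0.4862 = 0.02264 mol
Let x = n(CaCO3), y = n(MgCO3).
Titrant: 2x + 2y = 0.02264;  mass: 100.09x + 84.31y = 1.036
Solving, x = 5.166 × 10^-3 mol, y = 6.156 × 10^-3 mol
mass of CaCO3 = 5.166 × 10^-3 × 100.09 = 0.5170 g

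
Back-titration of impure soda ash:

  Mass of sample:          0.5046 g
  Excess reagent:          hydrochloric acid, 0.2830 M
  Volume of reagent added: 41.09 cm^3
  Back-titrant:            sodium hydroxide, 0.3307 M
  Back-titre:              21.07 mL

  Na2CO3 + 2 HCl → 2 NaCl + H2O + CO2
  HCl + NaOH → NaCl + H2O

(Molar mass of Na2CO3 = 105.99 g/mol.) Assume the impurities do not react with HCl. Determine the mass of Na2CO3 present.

0.2470 g

n(HCl) added = 0.04109 × 0.2830 = 0.01163 mol
n(NaOH) used in back-titration = 0.02107 × 0.3307 = 6.968 × 10^-3 mol
n(HCl) left over = 6.968 × 10^-3 mol (1:1 ratio)
n(HCl) consumed by analyte = 0.01163 − 6.968 × 10^-3 = 4.661 × 10^-3 mol
From the 1:2 ratio, n(Na2CO3) = 1/2 × 4.661 × 10^-3 = 2.330 × 10^-3 mol
mass of Na2CO3 = 2.330 × 10^-3 × 105.99 = 0.2470 g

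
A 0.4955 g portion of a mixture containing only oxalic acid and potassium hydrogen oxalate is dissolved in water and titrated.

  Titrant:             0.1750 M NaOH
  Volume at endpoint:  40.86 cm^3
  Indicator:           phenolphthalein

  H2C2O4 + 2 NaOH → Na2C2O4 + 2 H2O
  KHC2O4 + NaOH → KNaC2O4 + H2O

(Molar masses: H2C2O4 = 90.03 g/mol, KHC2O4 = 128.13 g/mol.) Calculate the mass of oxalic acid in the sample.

0.2278 g

n(NaOH) = 0.04086 × 0.1750 = 7.150 × 10^-3 mol
Let x = n(H2C2O4), y = n(KHC2O4).
Titrant: 2x + 1y = 7.150 × 10^-3;  mass: 90.03x + 128.13y = 0.4955
Solving, x = 2.531 × 10^-3 mol, y = 2.089 × 10^-3 mol
mass of H2C2O4 = 2.531 × 10^-3 × 90.03 = 0.2278 g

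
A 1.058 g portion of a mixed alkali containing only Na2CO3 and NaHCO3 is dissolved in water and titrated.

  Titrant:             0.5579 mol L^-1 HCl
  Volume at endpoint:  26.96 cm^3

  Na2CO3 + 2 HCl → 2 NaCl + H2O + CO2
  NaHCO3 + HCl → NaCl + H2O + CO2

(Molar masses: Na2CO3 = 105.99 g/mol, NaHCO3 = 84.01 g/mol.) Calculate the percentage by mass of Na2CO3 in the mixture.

n(HCl) = 0.02696 × 0.5579 = 0.01504 mol
Let x = n(Na2CO3), y = n(NaHCO3).
Titrant: 2x + 1y = 0.01504;  mass: 105.99x + 84.01y = 1.058
Solving, x = 3.314 × 10^-3 mol, y = 8.412 × 10^-3 mol
mass of Na2CO3 = 3.314 × 10^-3 × 105.99 = 0.3513 g
% Na2CO3 = 0.3513 / 1.058 × 100 = 33.20 %

33.20 %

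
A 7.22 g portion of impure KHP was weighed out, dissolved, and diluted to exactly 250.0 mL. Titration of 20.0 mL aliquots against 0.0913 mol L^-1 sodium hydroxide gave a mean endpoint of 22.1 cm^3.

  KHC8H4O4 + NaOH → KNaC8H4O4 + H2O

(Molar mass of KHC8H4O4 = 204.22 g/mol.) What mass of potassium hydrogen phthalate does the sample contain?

5.15 g

n(NaOH) per titration = 0.0221 × 0.0913 = 2.02 × 10^-3 mol
n(KHC8H4O4) in each aliquot = 2.02 × 10^-3 mol (1:1 ratio)
n(KHC8H4O4) in the whole flask = 2.02 × 10^-3 × 250.0/20.0 = 0.0252 mol
mass of KHC8H4O4 = 0.0252 × 204.22 = 5.15 g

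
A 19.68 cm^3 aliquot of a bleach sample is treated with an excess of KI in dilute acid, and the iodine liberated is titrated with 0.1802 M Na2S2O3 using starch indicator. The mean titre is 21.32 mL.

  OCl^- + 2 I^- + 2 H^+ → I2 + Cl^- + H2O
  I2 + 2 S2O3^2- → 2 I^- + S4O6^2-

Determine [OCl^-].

n(S2O3^2-) = 0.02132 × 0.1802 = 3.842 × 10^-3 mol
n(I2) = n(S2O3^2-)/2 = 1.921 × 10^-3 mol
n(OCl^-) in the aliquot = 1.921 × 10^-3 mol (1:1 ratio)
[OCl^-] = 1.921 × 10^-3 / 0.01968 = 0.09761 mol/L

0.09761 M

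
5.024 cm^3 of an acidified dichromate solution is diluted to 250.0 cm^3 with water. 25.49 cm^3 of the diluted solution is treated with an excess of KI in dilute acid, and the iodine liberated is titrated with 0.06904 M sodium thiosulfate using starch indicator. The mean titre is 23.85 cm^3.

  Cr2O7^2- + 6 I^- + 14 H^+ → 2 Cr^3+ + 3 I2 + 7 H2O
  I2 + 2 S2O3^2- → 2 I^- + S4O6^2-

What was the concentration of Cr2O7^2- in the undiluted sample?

n(S2O3^2-) = 0.02385 × 0.06904 = 1.647 × 10^-3 mol
n(I2) = n(S2O3^2-)/2 = 8.233 × 10^-4 mol
From the 1:3 ratio, n(Cr2O7^2-) in the aliquot = 1/3 × 8.233 × 10^-4 = 2.744 × 10^-4 mol
[Cr2O7^2-]_dilute = 2.744 × 10^-4 / 0.02549 = 0.01077 mol/L
[Cr2O7^2-]_original = 0.01077 × 250.0/5.024 = 0.5357 mol/L

0.5357 M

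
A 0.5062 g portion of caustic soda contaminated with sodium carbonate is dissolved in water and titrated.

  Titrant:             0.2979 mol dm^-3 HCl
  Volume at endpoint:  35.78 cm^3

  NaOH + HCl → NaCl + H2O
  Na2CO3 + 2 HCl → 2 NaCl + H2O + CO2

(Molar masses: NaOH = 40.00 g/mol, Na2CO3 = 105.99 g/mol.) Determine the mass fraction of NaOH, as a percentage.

35.67 %

n(HCl) = 0.03578 × 0.2979 = 0.01066 mol
Let x = n(NaOH), y = n(Na2CO3).
Titrant: 1x + 2y = 0.01066;  mass: 40.00x + 105.99y = 0.5062
Solving, x = 4.515 × 10^-3 mol, y = 3.072 × 10^-3 mol
mass of NaOH = 4.515 × 10^-3 × 40.00 = 0.1806 g
% NaOH = 0.1806 / 0.5062 × 100 = 35.67 %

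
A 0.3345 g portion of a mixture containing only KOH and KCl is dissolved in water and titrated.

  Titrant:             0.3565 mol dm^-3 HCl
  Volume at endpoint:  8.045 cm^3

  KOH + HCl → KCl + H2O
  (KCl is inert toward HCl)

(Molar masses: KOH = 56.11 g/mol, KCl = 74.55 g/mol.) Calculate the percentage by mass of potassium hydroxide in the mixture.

48.11 %

n(HCl) = 0.008045 × 0.3565 = 2.868 × 10^-3 mol
Let x = n(KOH), y = n(KCl).
Titrant: 1x = 2.868 × 10^-3;  mass: 56.11x + 74.55y = 0.3345
Solving, x = 2.868 × 10^-3 mol, y = 2.328 × 10^-3 mol
mass of KOH = 2.868 × 10^-3 × 56.11 = 0.1609 g
% KOH = 0.1609 / 0.3345 × 100 = 48.11 %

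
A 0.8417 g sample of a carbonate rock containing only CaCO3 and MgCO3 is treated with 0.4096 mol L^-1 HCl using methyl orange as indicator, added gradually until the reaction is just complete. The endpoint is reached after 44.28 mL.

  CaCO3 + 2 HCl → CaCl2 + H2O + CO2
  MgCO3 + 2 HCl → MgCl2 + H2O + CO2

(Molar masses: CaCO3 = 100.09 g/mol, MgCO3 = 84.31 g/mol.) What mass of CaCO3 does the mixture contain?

n(HCl) = 0.04428 × 0.4096 = 0.01814 mol
Let x = n(CaCO3), y = n(MgCO3).
Titrant: 2x + 2y = 0.01814;  mass: 100.09x + 84.31y = 0.8417
Solving, x = 4.888 × 10^-3 mol, y = 4.181 × 10^-3 mol
mass of CaCO3 = 4.888 × 10^-3 × 100.09 = 0.4892 g

0.4892 g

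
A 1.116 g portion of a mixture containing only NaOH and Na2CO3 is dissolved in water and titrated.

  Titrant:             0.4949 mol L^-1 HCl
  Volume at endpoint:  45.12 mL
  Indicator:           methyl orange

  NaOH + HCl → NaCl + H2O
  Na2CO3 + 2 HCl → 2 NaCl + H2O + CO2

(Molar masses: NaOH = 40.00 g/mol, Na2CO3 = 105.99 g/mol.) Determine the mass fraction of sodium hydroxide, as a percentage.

18.58 %

n(HCl) = 0.04512 × 0.4949 = 0.02233 mol
Let x = n(NaOH), y = n(Na2CO3).
Titrant: 1x + 2y = 0.02233;  mass: 40.00x + 105.99y = 1.116
Solving, x = 5.184 × 10^-3 mol, y = 8.573 × 10^-3 mol
mass of NaOH = 5.184 × 10^-3 × 40.00 = 0.2074 g
% NaOH = 0.2074 / 1.116 × 100 = 18.58 %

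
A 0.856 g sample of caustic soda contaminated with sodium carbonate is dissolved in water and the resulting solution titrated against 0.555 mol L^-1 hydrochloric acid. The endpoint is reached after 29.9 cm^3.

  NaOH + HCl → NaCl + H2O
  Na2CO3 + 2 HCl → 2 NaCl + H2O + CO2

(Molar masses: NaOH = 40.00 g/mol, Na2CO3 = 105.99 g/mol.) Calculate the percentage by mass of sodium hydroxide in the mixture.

n(HCl) = 0.0299 × 0.555 = 0.0166 mol
Let x = n(NaOH), y = n(Na2CO3).
Titrant: 1x + 2y = 0.0166;  mass: 40.00x + 105.99y = 0.856
Solving, x = 1.80 × 10^-3 mol, y = 7.40 × 10^-3 mol
mass of NaOH = 1.80 × 10^-3 × 40.00 = 0.0721 g
% NaOH = 0.0721 / 0.856 × 100 = 8.42 %

8.42 %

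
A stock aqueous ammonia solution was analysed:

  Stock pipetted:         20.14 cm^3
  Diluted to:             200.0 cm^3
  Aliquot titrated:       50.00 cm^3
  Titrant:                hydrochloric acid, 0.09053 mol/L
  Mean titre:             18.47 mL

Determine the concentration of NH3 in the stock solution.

0.3321 mol/L

NH3 + HCl → NH4Cl
n(HCl) = 0.01847 × 0.09053 = 1.672 × 10^-3 mol
n(NH3) in the aliquot = 1.672 × 10^-3 mol (1:1 ratio)
[NH3]_dilute = 1.672 × 10^-3 / 0.05000 = 0.03344 mol/L
Dilution factor = 200.0 / 20.14 = 9.930
[NH3]_stock = 0.03344 × 9.930 = 0.3321 mol/L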